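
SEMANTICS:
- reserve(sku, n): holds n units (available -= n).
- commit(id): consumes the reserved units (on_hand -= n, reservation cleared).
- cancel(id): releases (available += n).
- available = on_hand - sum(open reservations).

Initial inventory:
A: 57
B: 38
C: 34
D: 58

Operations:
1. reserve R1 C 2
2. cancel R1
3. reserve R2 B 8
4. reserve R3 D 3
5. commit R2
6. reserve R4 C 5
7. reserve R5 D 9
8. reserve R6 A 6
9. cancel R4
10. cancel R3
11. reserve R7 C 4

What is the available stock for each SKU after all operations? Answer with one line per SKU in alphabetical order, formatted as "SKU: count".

Step 1: reserve R1 C 2 -> on_hand[A=57 B=38 C=34 D=58] avail[A=57 B=38 C=32 D=58] open={R1}
Step 2: cancel R1 -> on_hand[A=57 B=38 C=34 D=58] avail[A=57 B=38 C=34 D=58] open={}
Step 3: reserve R2 B 8 -> on_hand[A=57 B=38 C=34 D=58] avail[A=57 B=30 C=34 D=58] open={R2}
Step 4: reserve R3 D 3 -> on_hand[A=57 B=38 C=34 D=58] avail[A=57 B=30 C=34 D=55] open={R2,R3}
Step 5: commit R2 -> on_hand[A=57 B=30 C=34 D=58] avail[A=57 B=30 C=34 D=55] open={R3}
Step 6: reserve R4 C 5 -> on_hand[A=57 B=30 C=34 D=58] avail[A=57 B=30 C=29 D=55] open={R3,R4}
Step 7: reserve R5 D 9 -> on_hand[A=57 B=30 C=34 D=58] avail[A=57 B=30 C=29 D=46] open={R3,R4,R5}
Step 8: reserve R6 A 6 -> on_hand[A=57 B=30 C=34 D=58] avail[A=51 B=30 C=29 D=46] open={R3,R4,R5,R6}
Step 9: cancel R4 -> on_hand[A=57 B=30 C=34 D=58] avail[A=51 B=30 C=34 D=46] open={R3,R5,R6}
Step 10: cancel R3 -> on_hand[A=57 B=30 C=34 D=58] avail[A=51 B=30 C=34 D=49] open={R5,R6}
Step 11: reserve R7 C 4 -> on_hand[A=57 B=30 C=34 D=58] avail[A=51 B=30 C=30 D=49] open={R5,R6,R7}

Answer: A: 51
B: 30
C: 30
D: 49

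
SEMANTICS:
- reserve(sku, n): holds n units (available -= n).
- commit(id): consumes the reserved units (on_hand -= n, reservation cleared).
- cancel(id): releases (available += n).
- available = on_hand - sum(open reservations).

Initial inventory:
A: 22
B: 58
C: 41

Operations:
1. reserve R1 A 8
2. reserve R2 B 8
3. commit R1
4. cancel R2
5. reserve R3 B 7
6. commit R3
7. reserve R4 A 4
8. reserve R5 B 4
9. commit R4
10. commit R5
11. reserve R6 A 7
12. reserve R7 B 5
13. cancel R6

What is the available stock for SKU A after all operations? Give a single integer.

Step 1: reserve R1 A 8 -> on_hand[A=22 B=58 C=41] avail[A=14 B=58 C=41] open={R1}
Step 2: reserve R2 B 8 -> on_hand[A=22 B=58 C=41] avail[A=14 B=50 C=41] open={R1,R2}
Step 3: commit R1 -> on_hand[A=14 B=58 C=41] avail[A=14 B=50 C=41] open={R2}
Step 4: cancel R2 -> on_hand[A=14 B=58 C=41] avail[A=14 B=58 C=41] open={}
Step 5: reserve R3 B 7 -> on_hand[A=14 B=58 C=41] avail[A=14 B=51 C=41] open={R3}
Step 6: commit R3 -> on_hand[A=14 B=51 C=41] avail[A=14 B=51 C=41] open={}
Step 7: reserve R4 A 4 -> on_hand[A=14 B=51 C=41] avail[A=10 B=51 C=41] open={R4}
Step 8: reserve R5 B 4 -> on_hand[A=14 B=51 C=41] avail[A=10 B=47 C=41] open={R4,R5}
Step 9: commit R4 -> on_hand[A=10 B=51 C=41] avail[A=10 B=47 C=41] open={R5}
Step 10: commit R5 -> on_hand[A=10 B=47 C=41] avail[A=10 B=47 C=41] open={}
Step 11: reserve R6 A 7 -> on_hand[A=10 B=47 C=41] avail[A=3 B=47 C=41] open={R6}
Step 12: reserve R7 B 5 -> on_hand[A=10 B=47 C=41] avail[A=3 B=42 C=41] open={R6,R7}
Step 13: cancel R6 -> on_hand[A=10 B=47 C=41] avail[A=10 B=42 C=41] open={R7}
Final available[A] = 10

Answer: 10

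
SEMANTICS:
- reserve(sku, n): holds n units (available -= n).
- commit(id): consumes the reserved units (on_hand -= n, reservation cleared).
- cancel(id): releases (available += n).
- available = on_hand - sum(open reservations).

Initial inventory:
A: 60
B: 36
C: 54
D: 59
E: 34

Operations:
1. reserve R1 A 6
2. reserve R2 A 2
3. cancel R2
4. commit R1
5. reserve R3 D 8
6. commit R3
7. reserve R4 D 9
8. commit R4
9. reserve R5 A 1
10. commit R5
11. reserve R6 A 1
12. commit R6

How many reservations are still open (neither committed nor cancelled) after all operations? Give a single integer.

Answer: 0

Derivation:
Step 1: reserve R1 A 6 -> on_hand[A=60 B=36 C=54 D=59 E=34] avail[A=54 B=36 C=54 D=59 E=34] open={R1}
Step 2: reserve R2 A 2 -> on_hand[A=60 B=36 C=54 D=59 E=34] avail[A=52 B=36 C=54 D=59 E=34] open={R1,R2}
Step 3: cancel R2 -> on_hand[A=60 B=36 C=54 D=59 E=34] avail[A=54 B=36 C=54 D=59 E=34] open={R1}
Step 4: commit R1 -> on_hand[A=54 B=36 C=54 D=59 E=34] avail[A=54 B=36 C=54 D=59 E=34] open={}
Step 5: reserve R3 D 8 -> on_hand[A=54 B=36 C=54 D=59 E=34] avail[A=54 B=36 C=54 D=51 E=34] open={R3}
Step 6: commit R3 -> on_hand[A=54 B=36 C=54 D=51 E=34] avail[A=54 B=36 C=54 D=51 E=34] open={}
Step 7: reserve R4 D 9 -> on_hand[A=54 B=36 C=54 D=51 E=34] avail[A=54 B=36 C=54 D=42 E=34] open={R4}
Step 8: commit R4 -> on_hand[A=54 B=36 C=54 D=42 E=34] avail[A=54 B=36 C=54 D=42 E=34] open={}
Step 9: reserve R5 A 1 -> on_hand[A=54 B=36 C=54 D=42 E=34] avail[A=53 B=36 C=54 D=42 E=34] open={R5}
Step 10: commit R5 -> on_hand[A=53 B=36 C=54 D=42 E=34] avail[A=53 B=36 C=54 D=42 E=34] open={}
Step 11: reserve R6 A 1 -> on_hand[A=53 B=36 C=54 D=42 E=34] avail[A=52 B=36 C=54 D=42 E=34] open={R6}
Step 12: commit R6 -> on_hand[A=52 B=36 C=54 D=42 E=34] avail[A=52 B=36 C=54 D=42 E=34] open={}
Open reservations: [] -> 0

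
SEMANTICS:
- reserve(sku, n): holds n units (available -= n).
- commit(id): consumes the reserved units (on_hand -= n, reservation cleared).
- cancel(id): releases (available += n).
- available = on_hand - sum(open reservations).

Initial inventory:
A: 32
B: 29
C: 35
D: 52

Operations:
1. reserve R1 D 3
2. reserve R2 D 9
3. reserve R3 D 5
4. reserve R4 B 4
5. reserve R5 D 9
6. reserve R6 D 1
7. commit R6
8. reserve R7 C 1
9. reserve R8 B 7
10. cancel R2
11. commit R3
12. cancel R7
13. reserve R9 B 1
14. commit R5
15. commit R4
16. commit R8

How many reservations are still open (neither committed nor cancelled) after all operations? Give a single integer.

Step 1: reserve R1 D 3 -> on_hand[A=32 B=29 C=35 D=52] avail[A=32 B=29 C=35 D=49] open={R1}
Step 2: reserve R2 D 9 -> on_hand[A=32 B=29 C=35 D=52] avail[A=32 B=29 C=35 D=40] open={R1,R2}
Step 3: reserve R3 D 5 -> on_hand[A=32 B=29 C=35 D=52] avail[A=32 B=29 C=35 D=35] open={R1,R2,R3}
Step 4: reserve R4 B 4 -> on_hand[A=32 B=29 C=35 D=52] avail[A=32 B=25 C=35 D=35] open={R1,R2,R3,R4}
Step 5: reserve R5 D 9 -> on_hand[A=32 B=29 C=35 D=52] avail[A=32 B=25 C=35 D=26] open={R1,R2,R3,R4,R5}
Step 6: reserve R6 D 1 -> on_hand[A=32 B=29 C=35 D=52] avail[A=32 B=25 C=35 D=25] open={R1,R2,R3,R4,R5,R6}
Step 7: commit R6 -> on_hand[A=32 B=29 C=35 D=51] avail[A=32 B=25 C=35 D=25] open={R1,R2,R3,R4,R5}
Step 8: reserve R7 C 1 -> on_hand[A=32 B=29 C=35 D=51] avail[A=32 B=25 C=34 D=25] open={R1,R2,R3,R4,R5,R7}
Step 9: reserve R8 B 7 -> on_hand[A=32 B=29 C=35 D=51] avail[A=32 B=18 C=34 D=25] open={R1,R2,R3,R4,R5,R7,R8}
Step 10: cancel R2 -> on_hand[A=32 B=29 C=35 D=51] avail[A=32 B=18 C=34 D=34] open={R1,R3,R4,R5,R7,R8}
Step 11: commit R3 -> on_hand[A=32 B=29 C=35 D=46] avail[A=32 B=18 C=34 D=34] open={R1,R4,R5,R7,R8}
Step 12: cancel R7 -> on_hand[A=32 B=29 C=35 D=46] avail[A=32 B=18 C=35 D=34] open={R1,R4,R5,R8}
Step 13: reserve R9 B 1 -> on_hand[A=32 B=29 C=35 D=46] avail[A=32 B=17 C=35 D=34] open={R1,R4,R5,R8,R9}
Step 14: commit R5 -> on_hand[A=32 B=29 C=35 D=37] avail[A=32 B=17 C=35 D=34] open={R1,R4,R8,R9}
Step 15: commit R4 -> on_hand[A=32 B=25 C=35 D=37] avail[A=32 B=17 C=35 D=34] open={R1,R8,R9}
Step 16: commit R8 -> on_hand[A=32 B=18 C=35 D=37] avail[A=32 B=17 C=35 D=34] open={R1,R9}
Open reservations: ['R1', 'R9'] -> 2

Answer: 2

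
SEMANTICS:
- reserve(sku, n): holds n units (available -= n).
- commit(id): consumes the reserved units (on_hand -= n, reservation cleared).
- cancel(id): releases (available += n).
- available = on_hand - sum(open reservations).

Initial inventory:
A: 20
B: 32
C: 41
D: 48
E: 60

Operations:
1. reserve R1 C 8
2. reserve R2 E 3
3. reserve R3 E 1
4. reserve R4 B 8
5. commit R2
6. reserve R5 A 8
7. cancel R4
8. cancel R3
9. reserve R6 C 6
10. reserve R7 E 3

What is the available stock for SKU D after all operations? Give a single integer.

Step 1: reserve R1 C 8 -> on_hand[A=20 B=32 C=41 D=48 E=60] avail[A=20 B=32 C=33 D=48 E=60] open={R1}
Step 2: reserve R2 E 3 -> on_hand[A=20 B=32 C=41 D=48 E=60] avail[A=20 B=32 C=33 D=48 E=57] open={R1,R2}
Step 3: reserve R3 E 1 -> on_hand[A=20 B=32 C=41 D=48 E=60] avail[A=20 B=32 C=33 D=48 E=56] open={R1,R2,R3}
Step 4: reserve R4 B 8 -> on_hand[A=20 B=32 C=41 D=48 E=60] avail[A=20 B=24 C=33 D=48 E=56] open={R1,R2,R3,R4}
Step 5: commit R2 -> on_hand[A=20 B=32 C=41 D=48 E=57] avail[A=20 B=24 C=33 D=48 E=56] open={R1,R3,R4}
Step 6: reserve R5 A 8 -> on_hand[A=20 B=32 C=41 D=48 E=57] avail[A=12 B=24 C=33 D=48 E=56] open={R1,R3,R4,R5}
Step 7: cancel R4 -> on_hand[A=20 B=32 C=41 D=48 E=57] avail[A=12 B=32 C=33 D=48 E=56] open={R1,R3,R5}
Step 8: cancel R3 -> on_hand[A=20 B=32 C=41 D=48 E=57] avail[A=12 B=32 C=33 D=48 E=57] open={R1,R5}
Step 9: reserve R6 C 6 -> on_hand[A=20 B=32 C=41 D=48 E=57] avail[A=12 B=32 C=27 D=48 E=57] open={R1,R5,R6}
Step 10: reserve R7 E 3 -> on_hand[A=20 B=32 C=41 D=48 E=57] avail[A=12 B=32 C=27 D=48 E=54] open={R1,R5,R6,R7}
Final available[D] = 48

Answer: 48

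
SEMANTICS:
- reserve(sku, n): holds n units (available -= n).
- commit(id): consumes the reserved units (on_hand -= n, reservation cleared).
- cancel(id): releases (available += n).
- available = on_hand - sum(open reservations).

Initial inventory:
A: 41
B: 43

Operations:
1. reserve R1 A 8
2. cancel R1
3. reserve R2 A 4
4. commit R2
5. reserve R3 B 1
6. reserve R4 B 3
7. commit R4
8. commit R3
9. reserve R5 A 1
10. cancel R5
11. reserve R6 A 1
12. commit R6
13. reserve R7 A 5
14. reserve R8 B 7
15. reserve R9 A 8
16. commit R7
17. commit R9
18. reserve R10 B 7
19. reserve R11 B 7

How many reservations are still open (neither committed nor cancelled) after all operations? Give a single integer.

Answer: 3

Derivation:
Step 1: reserve R1 A 8 -> on_hand[A=41 B=43] avail[A=33 B=43] open={R1}
Step 2: cancel R1 -> on_hand[A=41 B=43] avail[A=41 B=43] open={}
Step 3: reserve R2 A 4 -> on_hand[A=41 B=43] avail[A=37 B=43] open={R2}
Step 4: commit R2 -> on_hand[A=37 B=43] avail[A=37 B=43] open={}
Step 5: reserve R3 B 1 -> on_hand[A=37 B=43] avail[A=37 B=42] open={R3}
Step 6: reserve R4 B 3 -> on_hand[A=37 B=43] avail[A=37 B=39] open={R3,R4}
Step 7: commit R4 -> on_hand[A=37 B=40] avail[A=37 B=39] open={R3}
Step 8: commit R3 -> on_hand[A=37 B=39] avail[A=37 B=39] open={}
Step 9: reserve R5 A 1 -> on_hand[A=37 B=39] avail[A=36 B=39] open={R5}
Step 10: cancel R5 -> on_hand[A=37 B=39] avail[A=37 B=39] open={}
Step 11: reserve R6 A 1 -> on_hand[A=37 B=39] avail[A=36 B=39] open={R6}
Step 12: commit R6 -> on_hand[A=36 B=39] avail[A=36 B=39] open={}
Step 13: reserve R7 A 5 -> on_hand[A=36 B=39] avail[A=31 B=39] open={R7}
Step 14: reserve R8 B 7 -> on_hand[A=36 B=39] avail[A=31 B=32] open={R7,R8}
Step 15: reserve R9 A 8 -> on_hand[A=36 B=39] avail[A=23 B=32] open={R7,R8,R9}
Step 16: commit R7 -> on_hand[A=31 B=39] avail[A=23 B=32] open={R8,R9}
Step 17: commit R9 -> on_hand[A=23 B=39] avail[A=23 B=32] open={R8}
Step 18: reserve R10 B 7 -> on_hand[A=23 B=39] avail[A=23 B=25] open={R10,R8}
Step 19: reserve R11 B 7 -> on_hand[A=23 B=39] avail[A=23 B=18] open={R10,R11,R8}
Open reservations: ['R10', 'R11', 'R8'] -> 3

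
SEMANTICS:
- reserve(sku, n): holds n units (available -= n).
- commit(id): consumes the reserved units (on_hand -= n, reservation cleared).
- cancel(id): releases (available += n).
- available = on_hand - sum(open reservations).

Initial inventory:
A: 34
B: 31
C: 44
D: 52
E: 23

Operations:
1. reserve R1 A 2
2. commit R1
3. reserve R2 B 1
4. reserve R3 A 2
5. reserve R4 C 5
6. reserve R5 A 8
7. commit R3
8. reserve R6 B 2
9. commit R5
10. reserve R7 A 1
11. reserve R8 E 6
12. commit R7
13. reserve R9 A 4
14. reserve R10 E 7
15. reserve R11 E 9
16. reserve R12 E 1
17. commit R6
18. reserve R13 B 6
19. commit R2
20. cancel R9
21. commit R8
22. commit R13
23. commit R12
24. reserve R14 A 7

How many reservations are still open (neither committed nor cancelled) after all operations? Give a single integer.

Step 1: reserve R1 A 2 -> on_hand[A=34 B=31 C=44 D=52 E=23] avail[A=32 B=31 C=44 D=52 E=23] open={R1}
Step 2: commit R1 -> on_hand[A=32 B=31 C=44 D=52 E=23] avail[A=32 B=31 C=44 D=52 E=23] open={}
Step 3: reserve R2 B 1 -> on_hand[A=32 B=31 C=44 D=52 E=23] avail[A=32 B=30 C=44 D=52 E=23] open={R2}
Step 4: reserve R3 A 2 -> on_hand[A=32 B=31 C=44 D=52 E=23] avail[A=30 B=30 C=44 D=52 E=23] open={R2,R3}
Step 5: reserve R4 C 5 -> on_hand[A=32 B=31 C=44 D=52 E=23] avail[A=30 B=30 C=39 D=52 E=23] open={R2,R3,R4}
Step 6: reserve R5 A 8 -> on_hand[A=32 B=31 C=44 D=52 E=23] avail[A=22 B=30 C=39 D=52 E=23] open={R2,R3,R4,R5}
Step 7: commit R3 -> on_hand[A=30 B=31 C=44 D=52 E=23] avail[A=22 B=30 C=39 D=52 E=23] open={R2,R4,R5}
Step 8: reserve R6 B 2 -> on_hand[A=30 B=31 C=44 D=52 E=23] avail[A=22 B=28 C=39 D=52 E=23] open={R2,R4,R5,R6}
Step 9: commit R5 -> on_hand[A=22 B=31 C=44 D=52 E=23] avail[A=22 B=28 C=39 D=52 E=23] open={R2,R4,R6}
Step 10: reserve R7 A 1 -> on_hand[A=22 B=31 C=44 D=52 E=23] avail[A=21 B=28 C=39 D=52 E=23] open={R2,R4,R6,R7}
Step 11: reserve R8 E 6 -> on_hand[A=22 B=31 C=44 D=52 E=23] avail[A=21 B=28 C=39 D=52 E=17] open={R2,R4,R6,R7,R8}
Step 12: commit R7 -> on_hand[A=21 B=31 C=44 D=52 E=23] avail[A=21 B=28 C=39 D=52 E=17] open={R2,R4,R6,R8}
Step 13: reserve R9 A 4 -> on_hand[A=21 B=31 C=44 D=52 E=23] avail[A=17 B=28 C=39 D=52 E=17] open={R2,R4,R6,R8,R9}
Step 14: reserve R10 E 7 -> on_hand[A=21 B=31 C=44 D=52 E=23] avail[A=17 B=28 C=39 D=52 E=10] open={R10,R2,R4,R6,R8,R9}
Step 15: reserve R11 E 9 -> on_hand[A=21 B=31 C=44 D=52 E=23] avail[A=17 B=28 C=39 D=52 E=1] open={R10,R11,R2,R4,R6,R8,R9}
Step 16: reserve R12 E 1 -> on_hand[A=21 B=31 C=44 D=52 E=23] avail[A=17 B=28 C=39 D=52 E=0] open={R10,R11,R12,R2,R4,R6,R8,R9}
Step 17: commit R6 -> on_hand[A=21 B=29 C=44 D=52 E=23] avail[A=17 B=28 C=39 D=52 E=0] open={R10,R11,R12,R2,R4,R8,R9}
Step 18: reserve R13 B 6 -> on_hand[A=21 B=29 C=44 D=52 E=23] avail[A=17 B=22 C=39 D=52 E=0] open={R10,R11,R12,R13,R2,R4,R8,R9}
Step 19: commit R2 -> on_hand[A=21 B=28 C=44 D=52 E=23] avail[A=17 B=22 C=39 D=52 E=0] open={R10,R11,R12,R13,R4,R8,R9}
Step 20: cancel R9 -> on_hand[A=21 B=28 C=44 D=52 E=23] avail[A=21 B=22 C=39 D=52 E=0] open={R10,R11,R12,R13,R4,R8}
Step 21: commit R8 -> on_hand[A=21 B=28 C=44 D=52 E=17] avail[A=21 B=22 C=39 D=52 E=0] open={R10,R11,R12,R13,R4}
Step 22: commit R13 -> on_hand[A=21 B=22 C=44 D=52 E=17] avail[A=21 B=22 C=39 D=52 E=0] open={R10,R11,R12,R4}
Step 23: commit R12 -> on_hand[A=21 B=22 C=44 D=52 E=16] avail[A=21 B=22 C=39 D=52 E=0] open={R10,R11,R4}
Step 24: reserve R14 A 7 -> on_hand[A=21 B=22 C=44 D=52 E=16] avail[A=14 B=22 C=39 D=52 E=0] open={R10,R11,R14,R4}
Open reservations: ['R10', 'R11', 'R14', 'R4'] -> 4

Answer: 4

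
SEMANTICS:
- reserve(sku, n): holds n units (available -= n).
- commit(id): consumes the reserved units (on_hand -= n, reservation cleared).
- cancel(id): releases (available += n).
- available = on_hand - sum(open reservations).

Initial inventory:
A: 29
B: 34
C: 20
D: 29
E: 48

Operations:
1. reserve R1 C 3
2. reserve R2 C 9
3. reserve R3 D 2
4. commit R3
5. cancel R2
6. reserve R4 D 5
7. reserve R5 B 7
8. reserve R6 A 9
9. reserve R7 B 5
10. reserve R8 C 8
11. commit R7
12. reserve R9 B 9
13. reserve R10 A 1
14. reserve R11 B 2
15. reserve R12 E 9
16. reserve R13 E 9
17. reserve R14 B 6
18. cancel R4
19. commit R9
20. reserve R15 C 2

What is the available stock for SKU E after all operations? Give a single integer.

Step 1: reserve R1 C 3 -> on_hand[A=29 B=34 C=20 D=29 E=48] avail[A=29 B=34 C=17 D=29 E=48] open={R1}
Step 2: reserve R2 C 9 -> on_hand[A=29 B=34 C=20 D=29 E=48] avail[A=29 B=34 C=8 D=29 E=48] open={R1,R2}
Step 3: reserve R3 D 2 -> on_hand[A=29 B=34 C=20 D=29 E=48] avail[A=29 B=34 C=8 D=27 E=48] open={R1,R2,R3}
Step 4: commit R3 -> on_hand[A=29 B=34 C=20 D=27 E=48] avail[A=29 B=34 C=8 D=27 E=48] open={R1,R2}
Step 5: cancel R2 -> on_hand[A=29 B=34 C=20 D=27 E=48] avail[A=29 B=34 C=17 D=27 E=48] open={R1}
Step 6: reserve R4 D 5 -> on_hand[A=29 B=34 C=20 D=27 E=48] avail[A=29 B=34 C=17 D=22 E=48] open={R1,R4}
Step 7: reserve R5 B 7 -> on_hand[A=29 B=34 C=20 D=27 E=48] avail[A=29 B=27 C=17 D=22 E=48] open={R1,R4,R5}
Step 8: reserve R6 A 9 -> on_hand[A=29 B=34 C=20 D=27 E=48] avail[A=20 B=27 C=17 D=22 E=48] open={R1,R4,R5,R6}
Step 9: reserve R7 B 5 -> on_hand[A=29 B=34 C=20 D=27 E=48] avail[A=20 B=22 C=17 D=22 E=48] open={R1,R4,R5,R6,R7}
Step 10: reserve R8 C 8 -> on_hand[A=29 B=34 C=20 D=27 E=48] avail[A=20 B=22 C=9 D=22 E=48] open={R1,R4,R5,R6,R7,R8}
Step 11: commit R7 -> on_hand[A=29 B=29 C=20 D=27 E=48] avail[A=20 B=22 C=9 D=22 E=48] open={R1,R4,R5,R6,R8}
Step 12: reserve R9 B 9 -> on_hand[A=29 B=29 C=20 D=27 E=48] avail[A=20 B=13 C=9 D=22 E=48] open={R1,R4,R5,R6,R8,R9}
Step 13: reserve R10 A 1 -> on_hand[A=29 B=29 C=20 D=27 E=48] avail[A=19 B=13 C=9 D=22 E=48] open={R1,R10,R4,R5,R6,R8,R9}
Step 14: reserve R11 B 2 -> on_hand[A=29 B=29 C=20 D=27 E=48] avail[A=19 B=11 C=9 D=22 E=48] open={R1,R10,R11,R4,R5,R6,R8,R9}
Step 15: reserve R12 E 9 -> on_hand[A=29 B=29 C=20 D=27 E=48] avail[A=19 B=11 C=9 D=22 E=39] open={R1,R10,R11,R12,R4,R5,R6,R8,R9}
Step 16: reserve R13 E 9 -> on_hand[A=29 B=29 C=20 D=27 E=48] avail[A=19 B=11 C=9 D=22 E=30] open={R1,R10,R11,R12,R13,R4,R5,R6,R8,R9}
Step 17: reserve R14 B 6 -> on_hand[A=29 B=29 C=20 D=27 E=48] avail[A=19 B=5 C=9 D=22 E=30] open={R1,R10,R11,R12,R13,R14,R4,R5,R6,R8,R9}
Step 18: cancel R4 -> on_hand[A=29 B=29 C=20 D=27 E=48] avail[A=19 B=5 C=9 D=27 E=30] open={R1,R10,R11,R12,R13,R14,R5,R6,R8,R9}
Step 19: commit R9 -> on_hand[A=29 B=20 C=20 D=27 E=48] avail[A=19 B=5 C=9 D=27 E=30] open={R1,R10,R11,R12,R13,R14,R5,R6,R8}
Step 20: reserve R15 C 2 -> on_hand[A=29 B=20 C=20 D=27 E=48] avail[A=19 B=5 C=7 D=27 E=30] open={R1,R10,R11,R12,R13,R14,R15,R5,R6,R8}
Final available[E] = 30

Answer: 30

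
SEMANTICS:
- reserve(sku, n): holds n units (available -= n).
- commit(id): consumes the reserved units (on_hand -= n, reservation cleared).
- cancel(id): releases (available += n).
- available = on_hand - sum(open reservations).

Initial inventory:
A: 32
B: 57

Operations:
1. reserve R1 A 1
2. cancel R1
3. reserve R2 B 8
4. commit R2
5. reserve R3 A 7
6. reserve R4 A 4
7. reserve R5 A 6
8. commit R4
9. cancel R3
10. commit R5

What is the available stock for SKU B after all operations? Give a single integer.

Step 1: reserve R1 A 1 -> on_hand[A=32 B=57] avail[A=31 B=57] open={R1}
Step 2: cancel R1 -> on_hand[A=32 B=57] avail[A=32 B=57] open={}
Step 3: reserve R2 B 8 -> on_hand[A=32 B=57] avail[A=32 B=49] open={R2}
Step 4: commit R2 -> on_hand[A=32 B=49] avail[A=32 B=49] open={}
Step 5: reserve R3 A 7 -> on_hand[A=32 B=49] avail[A=25 B=49] open={R3}
Step 6: reserve R4 A 4 -> on_hand[A=32 B=49] avail[A=21 B=49] open={R3,R4}
Step 7: reserve R5 A 6 -> on_hand[A=32 B=49] avail[A=15 B=49] open={R3,R4,R5}
Step 8: commit R4 -> on_hand[A=28 B=49] avail[A=15 B=49] open={R3,R5}
Step 9: cancel R3 -> on_hand[A=28 B=49] avail[A=22 B=49] open={R5}
Step 10: commit R5 -> on_hand[A=22 B=49] avail[A=22 B=49] open={}
Final available[B] = 49

Answer: 49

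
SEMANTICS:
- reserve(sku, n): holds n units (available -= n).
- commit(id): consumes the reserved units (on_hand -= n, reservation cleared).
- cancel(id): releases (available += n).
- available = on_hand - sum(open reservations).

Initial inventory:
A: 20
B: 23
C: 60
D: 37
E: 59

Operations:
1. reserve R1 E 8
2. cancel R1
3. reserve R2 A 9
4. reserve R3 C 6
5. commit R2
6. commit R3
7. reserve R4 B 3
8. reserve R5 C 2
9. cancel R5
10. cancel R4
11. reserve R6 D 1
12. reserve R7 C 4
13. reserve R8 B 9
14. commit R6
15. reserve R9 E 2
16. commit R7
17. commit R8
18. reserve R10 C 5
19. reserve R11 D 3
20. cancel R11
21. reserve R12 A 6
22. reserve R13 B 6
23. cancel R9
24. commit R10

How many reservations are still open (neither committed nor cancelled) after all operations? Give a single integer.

Answer: 2

Derivation:
Step 1: reserve R1 E 8 -> on_hand[A=20 B=23 C=60 D=37 E=59] avail[A=20 B=23 C=60 D=37 E=51] open={R1}
Step 2: cancel R1 -> on_hand[A=20 B=23 C=60 D=37 E=59] avail[A=20 B=23 C=60 D=37 E=59] open={}
Step 3: reserve R2 A 9 -> on_hand[A=20 B=23 C=60 D=37 E=59] avail[A=11 B=23 C=60 D=37 E=59] open={R2}
Step 4: reserve R3 C 6 -> on_hand[A=20 B=23 C=60 D=37 E=59] avail[A=11 B=23 C=54 D=37 E=59] open={R2,R3}
Step 5: commit R2 -> on_hand[A=11 B=23 C=60 D=37 E=59] avail[A=11 B=23 C=54 D=37 E=59] open={R3}
Step 6: commit R3 -> on_hand[A=11 B=23 C=54 D=37 E=59] avail[A=11 B=23 C=54 D=37 E=59] open={}
Step 7: reserve R4 B 3 -> on_hand[A=11 B=23 C=54 D=37 E=59] avail[A=11 B=20 C=54 D=37 E=59] open={R4}
Step 8: reserve R5 C 2 -> on_hand[A=11 B=23 C=54 D=37 E=59] avail[A=11 B=20 C=52 D=37 E=59] open={R4,R5}
Step 9: cancel R5 -> on_hand[A=11 B=23 C=54 D=37 E=59] avail[A=11 B=20 C=54 D=37 E=59] open={R4}
Step 10: cancel R4 -> on_hand[A=11 B=23 C=54 D=37 E=59] avail[A=11 B=23 C=54 D=37 E=59] open={}
Step 11: reserve R6 D 1 -> on_hand[A=11 B=23 C=54 D=37 E=59] avail[A=11 B=23 C=54 D=36 E=59] open={R6}
Step 12: reserve R7 C 4 -> on_hand[A=11 B=23 C=54 D=37 E=59] avail[A=11 B=23 C=50 D=36 E=59] open={R6,R7}
Step 13: reserve R8 B 9 -> on_hand[A=11 B=23 C=54 D=37 E=59] avail[A=11 B=14 C=50 D=36 E=59] open={R6,R7,R8}
Step 14: commit R6 -> on_hand[A=11 B=23 C=54 D=36 E=59] avail[A=11 B=14 C=50 D=36 E=59] open={R7,R8}
Step 15: reserve R9 E 2 -> on_hand[A=11 B=23 C=54 D=36 E=59] avail[A=11 B=14 C=50 D=36 E=57] open={R7,R8,R9}
Step 16: commit R7 -> on_hand[A=11 B=23 C=50 D=36 E=59] avail[A=11 B=14 C=50 D=36 E=57] open={R8,R9}
Step 17: commit R8 -> on_hand[A=11 B=14 C=50 D=36 E=59] avail[A=11 B=14 C=50 D=36 E=57] open={R9}
Step 18: reserve R10 C 5 -> on_hand[A=11 B=14 C=50 D=36 E=59] avail[A=11 B=14 C=45 D=36 E=57] open={R10,R9}
Step 19: reserve R11 D 3 -> on_hand[A=11 B=14 C=50 D=36 E=59] avail[A=11 B=14 C=45 D=33 E=57] open={R10,R11,R9}
Step 20: cancel R11 -> on_hand[A=11 B=14 C=50 D=36 E=59] avail[A=11 B=14 C=45 D=36 E=57] open={R10,R9}
Step 21: reserve R12 A 6 -> on_hand[A=11 B=14 C=50 D=36 E=59] avail[A=5 B=14 C=45 D=36 E=57] open={R10,R12,R9}
Step 22: reserve R13 B 6 -> on_hand[A=11 B=14 C=50 D=36 E=59] avail[A=5 B=8 C=45 D=36 E=57] open={R10,R12,R13,R9}
Step 23: cancel R9 -> on_hand[A=11 B=14 C=50 D=36 E=59] avail[A=5 B=8 C=45 D=36 E=59] open={R10,R12,R13}
Step 24: commit R10 -> on_hand[A=11 B=14 C=45 D=36 E=59] avail[A=5 B=8 C=45 D=36 E=59] open={R12,R13}
Open reservations: ['R12', 'R13'] -> 2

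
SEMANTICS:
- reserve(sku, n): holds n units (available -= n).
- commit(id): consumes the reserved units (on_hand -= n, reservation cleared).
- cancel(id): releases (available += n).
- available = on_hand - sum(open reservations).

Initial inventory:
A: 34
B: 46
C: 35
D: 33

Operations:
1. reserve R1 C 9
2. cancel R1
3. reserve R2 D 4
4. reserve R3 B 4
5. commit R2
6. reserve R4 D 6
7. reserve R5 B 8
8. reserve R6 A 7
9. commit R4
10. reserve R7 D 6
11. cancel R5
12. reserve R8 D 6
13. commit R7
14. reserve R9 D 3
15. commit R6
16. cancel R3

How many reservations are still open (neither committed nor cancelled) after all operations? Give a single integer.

Answer: 2

Derivation:
Step 1: reserve R1 C 9 -> on_hand[A=34 B=46 C=35 D=33] avail[A=34 B=46 C=26 D=33] open={R1}
Step 2: cancel R1 -> on_hand[A=34 B=46 C=35 D=33] avail[A=34 B=46 C=35 D=33] open={}
Step 3: reserve R2 D 4 -> on_hand[A=34 B=46 C=35 D=33] avail[A=34 B=46 C=35 D=29] open={R2}
Step 4: reserve R3 B 4 -> on_hand[A=34 B=46 C=35 D=33] avail[A=34 B=42 C=35 D=29] open={R2,R3}
Step 5: commit R2 -> on_hand[A=34 B=46 C=35 D=29] avail[A=34 B=42 C=35 D=29] open={R3}
Step 6: reserve R4 D 6 -> on_hand[A=34 B=46 C=35 D=29] avail[A=34 B=42 C=35 D=23] open={R3,R4}
Step 7: reserve R5 B 8 -> on_hand[A=34 B=46 C=35 D=29] avail[A=34 B=34 C=35 D=23] open={R3,R4,R5}
Step 8: reserve R6 A 7 -> on_hand[A=34 B=46 C=35 D=29] avail[A=27 B=34 C=35 D=23] open={R3,R4,R5,R6}
Step 9: commit R4 -> on_hand[A=34 B=46 C=35 D=23] avail[A=27 B=34 C=35 D=23] open={R3,R5,R6}
Step 10: reserve R7 D 6 -> on_hand[A=34 B=46 C=35 D=23] avail[A=27 B=34 C=35 D=17] open={R3,R5,R6,R7}
Step 11: cancel R5 -> on_hand[A=34 B=46 C=35 D=23] avail[A=27 B=42 C=35 D=17] open={R3,R6,R7}
Step 12: reserve R8 D 6 -> on_hand[A=34 B=46 C=35 D=23] avail[A=27 B=42 C=35 D=11] open={R3,R6,R7,R8}
Step 13: commit R7 -> on_hand[A=34 B=46 C=35 D=17] avail[A=27 B=42 C=35 D=11] open={R3,R6,R8}
Step 14: reserve R9 D 3 -> on_hand[A=34 B=46 C=35 D=17] avail[A=27 B=42 C=35 D=8] open={R3,R6,R8,R9}
Step 15: commit R6 -> on_hand[A=27 B=46 C=35 D=17] avail[A=27 B=42 C=35 D=8] open={R3,R8,R9}
Step 16: cancel R3 -> on_hand[A=27 B=46 C=35 D=17] avail[A=27 B=46 C=35 D=8] open={R8,R9}
Open reservations: ['R8', 'R9'] -> 2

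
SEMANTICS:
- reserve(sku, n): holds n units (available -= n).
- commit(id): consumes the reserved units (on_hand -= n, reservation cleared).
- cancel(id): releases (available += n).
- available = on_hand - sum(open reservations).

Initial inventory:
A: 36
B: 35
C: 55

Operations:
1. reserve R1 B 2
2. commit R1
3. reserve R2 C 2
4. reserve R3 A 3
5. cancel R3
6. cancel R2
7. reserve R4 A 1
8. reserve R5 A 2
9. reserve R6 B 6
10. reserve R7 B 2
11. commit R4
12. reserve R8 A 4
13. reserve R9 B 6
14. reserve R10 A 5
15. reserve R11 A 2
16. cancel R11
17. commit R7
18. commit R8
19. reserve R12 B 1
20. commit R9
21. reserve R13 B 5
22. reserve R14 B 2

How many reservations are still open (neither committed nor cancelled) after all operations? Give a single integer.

Step 1: reserve R1 B 2 -> on_hand[A=36 B=35 C=55] avail[A=36 B=33 C=55] open={R1}
Step 2: commit R1 -> on_hand[A=36 B=33 C=55] avail[A=36 B=33 C=55] open={}
Step 3: reserve R2 C 2 -> on_hand[A=36 B=33 C=55] avail[A=36 B=33 C=53] open={R2}
Step 4: reserve R3 A 3 -> on_hand[A=36 B=33 C=55] avail[A=33 B=33 C=53] open={R2,R3}
Step 5: cancel R3 -> on_hand[A=36 B=33 C=55] avail[A=36 B=33 C=53] open={R2}
Step 6: cancel R2 -> on_hand[A=36 B=33 C=55] avail[A=36 B=33 C=55] open={}
Step 7: reserve R4 A 1 -> on_hand[A=36 B=33 C=55] avail[A=35 B=33 C=55] open={R4}
Step 8: reserve R5 A 2 -> on_hand[A=36 B=33 C=55] avail[A=33 B=33 C=55] open={R4,R5}
Step 9: reserve R6 B 6 -> on_hand[A=36 B=33 C=55] avail[A=33 B=27 C=55] open={R4,R5,R6}
Step 10: reserve R7 B 2 -> on_hand[A=36 B=33 C=55] avail[A=33 B=25 C=55] open={R4,R5,R6,R7}
Step 11: commit R4 -> on_hand[A=35 B=33 C=55] avail[A=33 B=25 C=55] open={R5,R6,R7}
Step 12: reserve R8 A 4 -> on_hand[A=35 B=33 C=55] avail[A=29 B=25 C=55] open={R5,R6,R7,R8}
Step 13: reserve R9 B 6 -> on_hand[A=35 B=33 C=55] avail[A=29 B=19 C=55] open={R5,R6,R7,R8,R9}
Step 14: reserve R10 A 5 -> on_hand[A=35 B=33 C=55] avail[A=24 B=19 C=55] open={R10,R5,R6,R7,R8,R9}
Step 15: reserve R11 A 2 -> on_hand[A=35 B=33 C=55] avail[A=22 B=19 C=55] open={R10,R11,R5,R6,R7,R8,R9}
Step 16: cancel R11 -> on_hand[A=35 B=33 C=55] avail[A=24 B=19 C=55] open={R10,R5,R6,R7,R8,R9}
Step 17: commit R7 -> on_hand[A=35 B=31 C=55] avail[A=24 B=19 C=55] open={R10,R5,R6,R8,R9}
Step 18: commit R8 -> on_hand[A=31 B=31 C=55] avail[A=24 B=19 C=55] open={R10,R5,R6,R9}
Step 19: reserve R12 B 1 -> on_hand[A=31 B=31 C=55] avail[A=24 B=18 C=55] open={R10,R12,R5,R6,R9}
Step 20: commit R9 -> on_hand[A=31 B=25 C=55] avail[A=24 B=18 C=55] open={R10,R12,R5,R6}
Step 21: reserve R13 B 5 -> on_hand[A=31 B=25 C=55] avail[A=24 B=13 C=55] open={R10,R12,R13,R5,R6}
Step 22: reserve R14 B 2 -> on_hand[A=31 B=25 C=55] avail[A=24 B=11 C=55] open={R10,R12,R13,R14,R5,R6}
Open reservations: ['R10', 'R12', 'R13', 'R14', 'R5', 'R6'] -> 6

Answer: 6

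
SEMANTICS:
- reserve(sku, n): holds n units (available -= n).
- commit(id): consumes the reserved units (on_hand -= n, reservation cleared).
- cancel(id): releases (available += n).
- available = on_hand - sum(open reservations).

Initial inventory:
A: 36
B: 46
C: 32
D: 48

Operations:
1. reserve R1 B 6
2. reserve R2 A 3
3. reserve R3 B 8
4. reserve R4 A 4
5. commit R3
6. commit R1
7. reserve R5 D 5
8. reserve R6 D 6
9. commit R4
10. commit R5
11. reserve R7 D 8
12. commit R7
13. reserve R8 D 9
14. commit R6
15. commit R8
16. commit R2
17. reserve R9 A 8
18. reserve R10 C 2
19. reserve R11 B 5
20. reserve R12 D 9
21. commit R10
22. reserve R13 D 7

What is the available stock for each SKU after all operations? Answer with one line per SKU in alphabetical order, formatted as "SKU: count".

Step 1: reserve R1 B 6 -> on_hand[A=36 B=46 C=32 D=48] avail[A=36 B=40 C=32 D=48] open={R1}
Step 2: reserve R2 A 3 -> on_hand[A=36 B=46 C=32 D=48] avail[A=33 B=40 C=32 D=48] open={R1,R2}
Step 3: reserve R3 B 8 -> on_hand[A=36 B=46 C=32 D=48] avail[A=33 B=32 C=32 D=48] open={R1,R2,R3}
Step 4: reserve R4 A 4 -> on_hand[A=36 B=46 C=32 D=48] avail[A=29 B=32 C=32 D=48] open={R1,R2,R3,R4}
Step 5: commit R3 -> on_hand[A=36 B=38 C=32 D=48] avail[A=29 B=32 C=32 D=48] open={R1,R2,R4}
Step 6: commit R1 -> on_hand[A=36 B=32 C=32 D=48] avail[A=29 B=32 C=32 D=48] open={R2,R4}
Step 7: reserve R5 D 5 -> on_hand[A=36 B=32 C=32 D=48] avail[A=29 B=32 C=32 D=43] open={R2,R4,R5}
Step 8: reserve R6 D 6 -> on_hand[A=36 B=32 C=32 D=48] avail[A=29 B=32 C=32 D=37] open={R2,R4,R5,R6}
Step 9: commit R4 -> on_hand[A=32 B=32 C=32 D=48] avail[A=29 B=32 C=32 D=37] open={R2,R5,R6}
Step 10: commit R5 -> on_hand[A=32 B=32 C=32 D=43] avail[A=29 B=32 C=32 D=37] open={R2,R6}
Step 11: reserve R7 D 8 -> on_hand[A=32 B=32 C=32 D=43] avail[A=29 B=32 C=32 D=29] open={R2,R6,R7}
Step 12: commit R7 -> on_hand[A=32 B=32 C=32 D=35] avail[A=29 B=32 C=32 D=29] open={R2,R6}
Step 13: reserve R8 D 9 -> on_hand[A=32 B=32 C=32 D=35] avail[A=29 B=32 C=32 D=20] open={R2,R6,R8}
Step 14: commit R6 -> on_hand[A=32 B=32 C=32 D=29] avail[A=29 B=32 C=32 D=20] open={R2,R8}
Step 15: commit R8 -> on_hand[A=32 B=32 C=32 D=20] avail[A=29 B=32 C=32 D=20] open={R2}
Step 16: commit R2 -> on_hand[A=29 B=32 C=32 D=20] avail[A=29 B=32 C=32 D=20] open={}
Step 17: reserve R9 A 8 -> on_hand[A=29 B=32 C=32 D=20] avail[A=21 B=32 C=32 D=20] open={R9}
Step 18: reserve R10 C 2 -> on_hand[A=29 B=32 C=32 D=20] avail[A=21 B=32 C=30 D=20] open={R10,R9}
Step 19: reserve R11 B 5 -> on_hand[A=29 B=32 C=32 D=20] avail[A=21 B=27 C=30 D=20] open={R10,R11,R9}
Step 20: reserve R12 D 9 -> on_hand[A=29 B=32 C=32 D=20] avail[A=21 B=27 C=30 D=11] open={R10,R11,R12,R9}
Step 21: commit R10 -> on_hand[A=29 B=32 C=30 D=20] avail[A=21 B=27 C=30 D=11] open={R11,R12,R9}
Step 22: reserve R13 D 7 -> on_hand[A=29 B=32 C=30 D=20] avail[A=21 B=27 C=30 D=4] open={R11,R12,R13,R9}

Answer: A: 21
B: 27
C: 30
D: 4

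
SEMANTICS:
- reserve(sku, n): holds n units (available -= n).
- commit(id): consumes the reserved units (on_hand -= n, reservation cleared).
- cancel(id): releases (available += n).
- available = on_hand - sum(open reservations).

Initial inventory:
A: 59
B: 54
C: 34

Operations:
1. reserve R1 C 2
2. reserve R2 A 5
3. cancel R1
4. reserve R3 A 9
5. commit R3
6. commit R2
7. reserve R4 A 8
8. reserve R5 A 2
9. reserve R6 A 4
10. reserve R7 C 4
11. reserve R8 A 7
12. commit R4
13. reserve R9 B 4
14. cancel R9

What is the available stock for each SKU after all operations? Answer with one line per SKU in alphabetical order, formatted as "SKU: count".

Answer: A: 24
B: 54
C: 30

Derivation:
Step 1: reserve R1 C 2 -> on_hand[A=59 B=54 C=34] avail[A=59 B=54 C=32] open={R1}
Step 2: reserve R2 A 5 -> on_hand[A=59 B=54 C=34] avail[A=54 B=54 C=32] open={R1,R2}
Step 3: cancel R1 -> on_hand[A=59 B=54 C=34] avail[A=54 B=54 C=34] open={R2}
Step 4: reserve R3 A 9 -> on_hand[A=59 B=54 C=34] avail[A=45 B=54 C=34] open={R2,R3}
Step 5: commit R3 -> on_hand[A=50 B=54 C=34] avail[A=45 B=54 C=34] open={R2}
Step 6: commit R2 -> on_hand[A=45 B=54 C=34] avail[A=45 B=54 C=34] open={}
Step 7: reserve R4 A 8 -> on_hand[A=45 B=54 C=34] avail[A=37 B=54 C=34] open={R4}
Step 8: reserve R5 A 2 -> on_hand[A=45 B=54 C=34] avail[A=35 B=54 C=34] open={R4,R5}
Step 9: reserve R6 A 4 -> on_hand[A=45 B=54 C=34] avail[A=31 B=54 C=34] open={R4,R5,R6}
Step 10: reserve R7 C 4 -> on_hand[A=45 B=54 C=34] avail[A=31 B=54 C=30] open={R4,R5,R6,R7}
Step 11: reserve R8 A 7 -> on_hand[A=45 B=54 C=34] avail[A=24 B=54 C=30] open={R4,R5,R6,R7,R8}
Step 12: commit R4 -> on_hand[A=37 B=54 C=34] avail[A=24 B=54 C=30] open={R5,R6,R7,R8}
Step 13: reserve R9 B 4 -> on_hand[A=37 B=54 C=34] avail[A=24 B=50 C=30] open={R5,R6,R7,R8,R9}
Step 14: cancel R9 -> on_hand[A=37 B=54 C=34] avail[A=24 B=54 C=30] open={R5,R6,R7,R8}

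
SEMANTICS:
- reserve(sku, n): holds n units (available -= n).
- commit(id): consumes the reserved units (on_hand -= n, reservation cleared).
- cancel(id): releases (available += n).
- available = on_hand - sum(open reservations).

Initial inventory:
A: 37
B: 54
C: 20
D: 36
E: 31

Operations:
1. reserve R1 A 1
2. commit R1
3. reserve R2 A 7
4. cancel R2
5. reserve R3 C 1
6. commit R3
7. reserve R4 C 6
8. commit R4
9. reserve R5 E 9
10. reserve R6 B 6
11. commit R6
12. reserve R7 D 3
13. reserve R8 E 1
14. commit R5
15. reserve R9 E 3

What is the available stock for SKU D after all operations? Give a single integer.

Answer: 33

Derivation:
Step 1: reserve R1 A 1 -> on_hand[A=37 B=54 C=20 D=36 E=31] avail[A=36 B=54 C=20 D=36 E=31] open={R1}
Step 2: commit R1 -> on_hand[A=36 B=54 C=20 D=36 E=31] avail[A=36 B=54 C=20 D=36 E=31] open={}
Step 3: reserve R2 A 7 -> on_hand[A=36 B=54 C=20 D=36 E=31] avail[A=29 B=54 C=20 D=36 E=31] open={R2}
Step 4: cancel R2 -> on_hand[A=36 B=54 C=20 D=36 E=31] avail[A=36 B=54 C=20 D=36 E=31] open={}
Step 5: reserve R3 C 1 -> on_hand[A=36 B=54 C=20 D=36 E=31] avail[A=36 B=54 C=19 D=36 E=31] open={R3}
Step 6: commit R3 -> on_hand[A=36 B=54 C=19 D=36 E=31] avail[A=36 B=54 C=19 D=36 E=31] open={}
Step 7: reserve R4 C 6 -> on_hand[A=36 B=54 C=19 D=36 E=31] avail[A=36 B=54 C=13 D=36 E=31] open={R4}
Step 8: commit R4 -> on_hand[A=36 B=54 C=13 D=36 E=31] avail[A=36 B=54 C=13 D=36 E=31] open={}
Step 9: reserve R5 E 9 -> on_hand[A=36 B=54 C=13 D=36 E=31] avail[A=36 B=54 C=13 D=36 E=22] open={R5}
Step 10: reserve R6 B 6 -> on_hand[A=36 B=54 C=13 D=36 E=31] avail[A=36 B=48 C=13 D=36 E=22] open={R5,R6}
Step 11: commit R6 -> on_hand[A=36 B=48 C=13 D=36 E=31] avail[A=36 B=48 C=13 D=36 E=22] open={R5}
Step 12: reserve R7 D 3 -> on_hand[A=36 B=48 C=13 D=36 E=31] avail[A=36 B=48 C=13 D=33 E=22] open={R5,R7}
Step 13: reserve R8 E 1 -> on_hand[A=36 B=48 C=13 D=36 E=31] avail[A=36 B=48 C=13 D=33 E=21] open={R5,R7,R8}
Step 14: commit R5 -> on_hand[A=36 B=48 C=13 D=36 E=22] avail[A=36 B=48 C=13 D=33 E=21] open={R7,R8}
Step 15: reserve R9 E 3 -> on_hand[A=36 B=48 C=13 D=36 E=22] avail[A=36 B=48 C=13 D=33 E=18] open={R7,R8,R9}
Final available[D] = 33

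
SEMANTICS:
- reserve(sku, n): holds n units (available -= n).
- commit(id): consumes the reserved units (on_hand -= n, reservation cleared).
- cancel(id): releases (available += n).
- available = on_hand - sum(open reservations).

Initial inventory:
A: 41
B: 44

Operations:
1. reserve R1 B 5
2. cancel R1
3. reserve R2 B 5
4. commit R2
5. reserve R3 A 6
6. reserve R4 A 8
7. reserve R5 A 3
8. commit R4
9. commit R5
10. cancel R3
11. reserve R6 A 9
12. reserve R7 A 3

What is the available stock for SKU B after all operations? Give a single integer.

Answer: 39

Derivation:
Step 1: reserve R1 B 5 -> on_hand[A=41 B=44] avail[A=41 B=39] open={R1}
Step 2: cancel R1 -> on_hand[A=41 B=44] avail[A=41 B=44] open={}
Step 3: reserve R2 B 5 -> on_hand[A=41 B=44] avail[A=41 B=39] open={R2}
Step 4: commit R2 -> on_hand[A=41 B=39] avail[A=41 B=39] open={}
Step 5: reserve R3 A 6 -> on_hand[A=41 B=39] avail[A=35 B=39] open={R3}
Step 6: reserve R4 A 8 -> on_hand[A=41 B=39] avail[A=27 B=39] open={R3,R4}
Step 7: reserve R5 A 3 -> on_hand[A=41 B=39] avail[A=24 B=39] open={R3,R4,R5}
Step 8: commit R4 -> on_hand[A=33 B=39] avail[A=24 B=39] open={R3,R5}
Step 9: commit R5 -> on_hand[A=30 B=39] avail[A=24 B=39] open={R3}
Step 10: cancel R3 -> on_hand[A=30 B=39] avail[A=30 B=39] open={}
Step 11: reserve R6 A 9 -> on_hand[A=30 B=39] avail[A=21 B=39] open={R6}
Step 12: reserve R7 A 3 -> on_hand[A=30 B=39] avail[A=18 B=39] open={R6,R7}
Final available[B] = 39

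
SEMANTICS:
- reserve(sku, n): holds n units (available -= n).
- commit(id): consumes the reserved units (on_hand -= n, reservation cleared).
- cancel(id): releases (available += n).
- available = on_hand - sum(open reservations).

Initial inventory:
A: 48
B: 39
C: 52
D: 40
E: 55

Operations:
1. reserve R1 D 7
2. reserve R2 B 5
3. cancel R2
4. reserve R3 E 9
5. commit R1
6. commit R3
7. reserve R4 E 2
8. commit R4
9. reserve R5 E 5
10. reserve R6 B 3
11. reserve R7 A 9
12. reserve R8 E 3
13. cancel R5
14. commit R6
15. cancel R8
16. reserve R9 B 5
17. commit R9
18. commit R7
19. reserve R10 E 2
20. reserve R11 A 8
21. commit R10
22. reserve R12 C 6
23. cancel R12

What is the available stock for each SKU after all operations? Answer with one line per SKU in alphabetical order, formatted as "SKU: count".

Answer: A: 31
B: 31
C: 52
D: 33
E: 42

Derivation:
Step 1: reserve R1 D 7 -> on_hand[A=48 B=39 C=52 D=40 E=55] avail[A=48 B=39 C=52 D=33 E=55] open={R1}
Step 2: reserve R2 B 5 -> on_hand[A=48 B=39 C=52 D=40 E=55] avail[A=48 B=34 C=52 D=33 E=55] open={R1,R2}
Step 3: cancel R2 -> on_hand[A=48 B=39 C=52 D=40 E=55] avail[A=48 B=39 C=52 D=33 E=55] open={R1}
Step 4: reserve R3 E 9 -> on_hand[A=48 B=39 C=52 D=40 E=55] avail[A=48 B=39 C=52 D=33 E=46] open={R1,R3}
Step 5: commit R1 -> on_hand[A=48 B=39 C=52 D=33 E=55] avail[A=48 B=39 C=52 D=33 E=46] open={R3}
Step 6: commit R3 -> on_hand[A=48 B=39 C=52 D=33 E=46] avail[A=48 B=39 C=52 D=33 E=46] open={}
Step 7: reserve R4 E 2 -> on_hand[A=48 B=39 C=52 D=33 E=46] avail[A=48 B=39 C=52 D=33 E=44] open={R4}
Step 8: commit R4 -> on_hand[A=48 B=39 C=52 D=33 E=44] avail[A=48 B=39 C=52 D=33 E=44] open={}
Step 9: reserve R5 E 5 -> on_hand[A=48 B=39 C=52 D=33 E=44] avail[A=48 B=39 C=52 D=33 E=39] open={R5}
Step 10: reserve R6 B 3 -> on_hand[A=48 B=39 C=52 D=33 E=44] avail[A=48 B=36 C=52 D=33 E=39] open={R5,R6}
Step 11: reserve R7 A 9 -> on_hand[A=48 B=39 C=52 D=33 E=44] avail[A=39 B=36 C=52 D=33 E=39] open={R5,R6,R7}
Step 12: reserve R8 E 3 -> on_hand[A=48 B=39 C=52 D=33 E=44] avail[A=39 B=36 C=52 D=33 E=36] open={R5,R6,R7,R8}
Step 13: cancel R5 -> on_hand[A=48 B=39 C=52 D=33 E=44] avail[A=39 B=36 C=52 D=33 E=41] open={R6,R7,R8}
Step 14: commit R6 -> on_hand[A=48 B=36 C=52 D=33 E=44] avail[A=39 B=36 C=52 D=33 E=41] open={R7,R8}
Step 15: cancel R8 -> on_hand[A=48 B=36 C=52 D=33 E=44] avail[A=39 B=36 C=52 D=33 E=44] open={R7}
Step 16: reserve R9 B 5 -> on_hand[A=48 B=36 C=52 D=33 E=44] avail[A=39 B=31 C=52 D=33 E=44] open={R7,R9}
Step 17: commit R9 -> on_hand[A=48 B=31 C=52 D=33 E=44] avail[A=39 B=31 C=52 D=33 E=44] open={R7}
Step 18: commit R7 -> on_hand[A=39 B=31 C=52 D=33 E=44] avail[A=39 B=31 C=52 D=33 E=44] open={}
Step 19: reserve R10 E 2 -> on_hand[A=39 B=31 C=52 D=33 E=44] avail[A=39 B=31 C=52 D=33 E=42] open={R10}
Step 20: reserve R11 A 8 -> on_hand[A=39 B=31 C=52 D=33 E=44] avail[A=31 B=31 C=52 D=33 E=42] open={R10,R11}
Step 21: commit R10 -> on_hand[A=39 B=31 C=52 D=33 E=42] avail[A=31 B=31 C=52 D=33 E=42] open={R11}
Step 22: reserve R12 C 6 -> on_hand[A=39 B=31 C=52 D=33 E=42] avail[A=31 B=31 C=46 D=33 E=42] open={R11,R12}
Step 23: cancel R12 -> on_hand[A=39 B=31 C=52 D=33 E=42] avail[A=31 B=31 C=52 D=33 E=42] open={R11}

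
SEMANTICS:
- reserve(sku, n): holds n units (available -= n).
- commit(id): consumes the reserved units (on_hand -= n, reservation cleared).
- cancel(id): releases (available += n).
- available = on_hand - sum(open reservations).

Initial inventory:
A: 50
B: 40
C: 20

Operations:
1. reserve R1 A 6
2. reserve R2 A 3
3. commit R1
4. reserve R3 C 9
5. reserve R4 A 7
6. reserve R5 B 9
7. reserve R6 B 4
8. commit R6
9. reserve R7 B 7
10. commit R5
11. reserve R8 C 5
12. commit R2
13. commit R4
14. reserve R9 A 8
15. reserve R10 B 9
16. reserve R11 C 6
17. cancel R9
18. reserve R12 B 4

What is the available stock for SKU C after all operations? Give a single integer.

Step 1: reserve R1 A 6 -> on_hand[A=50 B=40 C=20] avail[A=44 B=40 C=20] open={R1}
Step 2: reserve R2 A 3 -> on_hand[A=50 B=40 C=20] avail[A=41 B=40 C=20] open={R1,R2}
Step 3: commit R1 -> on_hand[A=44 B=40 C=20] avail[A=41 B=40 C=20] open={R2}
Step 4: reserve R3 C 9 -> on_hand[A=44 B=40 C=20] avail[A=41 B=40 C=11] open={R2,R3}
Step 5: reserve R4 A 7 -> on_hand[A=44 B=40 C=20] avail[A=34 B=40 C=11] open={R2,R3,R4}
Step 6: reserve R5 B 9 -> on_hand[A=44 B=40 C=20] avail[A=34 B=31 C=11] open={R2,R3,R4,R5}
Step 7: reserve R6 B 4 -> on_hand[A=44 B=40 C=20] avail[A=34 B=27 C=11] open={R2,R3,R4,R5,R6}
Step 8: commit R6 -> on_hand[A=44 B=36 C=20] avail[A=34 B=27 C=11] open={R2,R3,R4,R5}
Step 9: reserve R7 B 7 -> on_hand[A=44 B=36 C=20] avail[A=34 B=20 C=11] open={R2,R3,R4,R5,R7}
Step 10: commit R5 -> on_hand[A=44 B=27 C=20] avail[A=34 B=20 C=11] open={R2,R3,R4,R7}
Step 11: reserve R8 C 5 -> on_hand[A=44 B=27 C=20] avail[A=34 B=20 C=6] open={R2,R3,R4,R7,R8}
Step 12: commit R2 -> on_hand[A=41 B=27 C=20] avail[A=34 B=20 C=6] open={R3,R4,R7,R8}
Step 13: commit R4 -> on_hand[A=34 B=27 C=20] avail[A=34 B=20 C=6] open={R3,R7,R8}
Step 14: reserve R9 A 8 -> on_hand[A=34 B=27 C=20] avail[A=26 B=20 C=6] open={R3,R7,R8,R9}
Step 15: reserve R10 B 9 -> on_hand[A=34 B=27 C=20] avail[A=26 B=11 C=6] open={R10,R3,R7,R8,R9}
Step 16: reserve R11 C 6 -> on_hand[A=34 B=27 C=20] avail[A=26 B=11 C=0] open={R10,R11,R3,R7,R8,R9}
Step 17: cancel R9 -> on_hand[A=34 B=27 C=20] avail[A=34 B=11 C=0] open={R10,R11,R3,R7,R8}
Step 18: reserve R12 B 4 -> on_hand[A=34 B=27 C=20] avail[A=34 B=7 C=0] open={R10,R11,R12,R3,R7,R8}
Final available[C] = 0

Answer: 0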